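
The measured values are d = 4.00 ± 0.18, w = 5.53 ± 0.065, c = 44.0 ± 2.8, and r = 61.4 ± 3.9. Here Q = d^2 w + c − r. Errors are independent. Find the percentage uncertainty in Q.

13.2%

Let p = d^2·w = 88.5. δp/p = √((2·δd/d)² + (1·δw/w)²) = √(0.00810 + 0.000138) = 0.0908, so δp = 8.03.
Q = p + c − r: δQ = √(δp² + δc² + δr²) = √(64.5 + 7.84 + 15.2) = 9.36
Q = 71.1, so δQ/Q = 9.36/71.1 = 0.132.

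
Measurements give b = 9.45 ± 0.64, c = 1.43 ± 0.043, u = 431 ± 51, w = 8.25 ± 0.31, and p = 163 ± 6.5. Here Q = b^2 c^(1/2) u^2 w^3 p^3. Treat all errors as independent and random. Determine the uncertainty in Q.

1.54e+16

Products/powers → add relative errors in quadrature, weighted by exponent:
  (2·δb/b)² = (2×0.0677)² = 0.0183;  (½·δc/c)² = (0.5×0.0301)² = 0.000226;  (2·δu/u)² = (2×0.118)² = 0.0560;  (3·δw/w)² = (3×0.0376)² = 0.0127;  (3·δp/p)² = (3×0.0399)² = 0.0143
δQ/Q = √(0.102) = 0.319
Q = 4.82e+16, so δQ = 0.319 × 4.82e+16 = 1.54e+16.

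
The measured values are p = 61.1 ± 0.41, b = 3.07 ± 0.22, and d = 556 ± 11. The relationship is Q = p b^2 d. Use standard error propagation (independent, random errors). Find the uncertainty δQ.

46400

Since Q is a product/quotient, work with relative uncertainties:
  (1·δp/p)² = (1×0.00671)² = 4.5e-05;  (2·δb/b)² = (2×0.0717)² = 0.0205;  (1·δd/d)² = (1×0.0198)² = 0.000391
δQ/Q = √(0.0210) = 0.145
Q = 3.2e+05, so δQ = 0.145 × 3.2e+05 = 46400.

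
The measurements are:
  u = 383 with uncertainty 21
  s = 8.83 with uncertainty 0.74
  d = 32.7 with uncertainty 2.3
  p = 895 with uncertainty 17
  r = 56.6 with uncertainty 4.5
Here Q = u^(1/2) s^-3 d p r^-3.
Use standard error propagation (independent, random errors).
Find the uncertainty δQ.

0.00163

Products/powers → add relative errors in quadrature, weighted by exponent:
  (½·δu/u)² = (0.5×0.0548)² = 0.000752;  (-3·δs/s)² = (-3×0.0838)² = 0.0632;  (1·δd/d)² = (1×0.0703)² = 0.00495;  (1·δp/p)² = (1×0.0190)² = 0.000361;  (-3·δr/r)² = (-3×0.0795)² = 0.0569
δQ/Q = √(0.126) = 0.355
Q = 0.00459, so δQ = 0.355 × 0.00459 = 0.00163.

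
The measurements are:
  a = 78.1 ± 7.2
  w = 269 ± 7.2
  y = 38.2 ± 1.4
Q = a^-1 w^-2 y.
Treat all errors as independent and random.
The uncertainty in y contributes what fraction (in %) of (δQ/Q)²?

10.6%

(δQ/Q)² = (-1·δa/a)² + (-2·δw/w)² + (1·δy/y)²
  a term: (-1×0.0922)² = 0.00850
  w term: (-2×0.0268)² = 0.00287
  y term: (1×0.0366)² = 0.00134
Total = 0.0127. Share from y = 0.00134/0.0127 = 0.106.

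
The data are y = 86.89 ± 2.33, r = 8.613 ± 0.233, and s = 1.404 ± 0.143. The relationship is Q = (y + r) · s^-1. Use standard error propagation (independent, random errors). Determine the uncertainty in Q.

Let u = y + r = 95.50. δu = √(δy² + δr²) = √(5.43 + 0.0543) = 2.34, so δu/u = 0.0245.
Q is then a monomial in u, s:
δQ/Q = √((δu/u)² + (-1·δs/s)²) = √(0.000601 + 0.0104) = 0.105
Q = 68.02, so δQ = 0.105 × 68.02 = 7.13.

7.13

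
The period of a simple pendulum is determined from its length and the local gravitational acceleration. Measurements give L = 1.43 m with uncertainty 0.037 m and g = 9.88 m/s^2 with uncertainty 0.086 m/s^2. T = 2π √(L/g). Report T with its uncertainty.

2.39 ± 0.0326 s

Relative error in a monomial: (δT/T)² = Σ (nᵢ · δxᵢ/xᵢ)².
  (½·δL/L)² = (0.5×0.0259)² = 0.000167;  (−½·δg/g)² = (-0.5×0.00870)² = 1.89e-05
δT/T = √(0.000186) = 0.0136
T = 2.39 s, so δT = 0.0136 × 2.39 = 0.0326 s.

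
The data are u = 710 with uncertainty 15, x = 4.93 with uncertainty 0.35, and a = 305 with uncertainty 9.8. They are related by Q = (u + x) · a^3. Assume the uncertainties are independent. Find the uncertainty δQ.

2e+09

Let w = u + x = 715. δw = √(δu² + δx²) = √(225 + 0.122) = 15.0, so δw/w = 0.0210.
Q is then a monomial in w, a:
δQ/Q = √((δw/w)² + (3·δa/a)²) = √(0.000440 + 0.00929) = 0.0987
Q = 2.03e+10, so δQ = 0.0987 × 2.03e+10 = 2e+09.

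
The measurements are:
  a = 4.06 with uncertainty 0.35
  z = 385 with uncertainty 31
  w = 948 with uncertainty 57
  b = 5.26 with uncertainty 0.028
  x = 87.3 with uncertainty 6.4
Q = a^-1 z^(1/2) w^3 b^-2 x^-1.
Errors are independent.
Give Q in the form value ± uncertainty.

For a monomial Q ∝ a^-1, z^(1/2), w^3, b^-2, x^-1, fractional errors add in quadrature:
  (-1·δa/a)² = (-1×0.0862)² = 0.00743;  (½·δz/z)² = (0.5×0.0805)² = 0.00162;  (3·δw/w)² = (3×0.0601)² = 0.0325;  (-2·δb/b)² = (-2×0.00532)² = 0.000113;  (-1·δx/x)² = (-1×0.0733)² = 0.00537
δQ/Q = √(0.0471) = 0.217
Q = 1.7e+06, so δQ = 0.217 × 1.7e+06 = 3.7e+05.

(1.70 ± 0.370) × 10^6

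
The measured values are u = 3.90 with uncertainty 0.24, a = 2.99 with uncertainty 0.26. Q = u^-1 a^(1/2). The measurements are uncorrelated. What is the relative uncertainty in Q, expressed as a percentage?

7.53%

For a monomial Q ∝ u^-1, a^(1/2), fractional errors add in quadrature:
  (-1·δu/u)² = (-1×0.0615)² = 0.00379;  (½·δa/a)² = (0.5×0.0870)² = 0.00189
δQ/Q = √(0.00568) = 0.0753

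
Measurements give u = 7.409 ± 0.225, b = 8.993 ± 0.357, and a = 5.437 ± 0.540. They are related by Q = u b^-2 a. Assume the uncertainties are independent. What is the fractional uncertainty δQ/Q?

For a monomial Q ∝ u, b^-2, a, fractional errors add in quadrature:
  (1·δu/u)² = (1×0.0304)² = 0.000922;  (-2·δb/b)² = (-2×0.0397)² = 0.00630;  (1·δa/a)² = (1×0.0993)² = 0.00986
δQ/Q = √(0.0171) = 0.131

0.131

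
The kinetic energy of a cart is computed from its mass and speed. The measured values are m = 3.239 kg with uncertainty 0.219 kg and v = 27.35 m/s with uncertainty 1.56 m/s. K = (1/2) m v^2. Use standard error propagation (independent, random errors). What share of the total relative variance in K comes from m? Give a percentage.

(δK/K)² = (1·δm/m)² + (2·δv/v)²
  m term: (1×0.0676)² = 0.00457
  v term: (2×0.0570)² = 0.0130
Total = 0.0176. Share from m = 0.00457/0.0176 = 0.260.

26.0%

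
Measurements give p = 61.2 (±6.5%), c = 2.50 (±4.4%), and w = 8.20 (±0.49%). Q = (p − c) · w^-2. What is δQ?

0.0598

Let u = p − c = 58.7. δu = √(δp² + δc²) = √(15.8 + 0.0121) = 3.98, so δu/u = 0.0678.
Q is then a monomial in u, w:
δQ/Q = √((δu/u)² + (-2·δw/w)²) = √(0.00460 + 9.6e-05) = 0.0685
Q = 0.873, so δQ = 0.0685 × 0.873 = 0.0598.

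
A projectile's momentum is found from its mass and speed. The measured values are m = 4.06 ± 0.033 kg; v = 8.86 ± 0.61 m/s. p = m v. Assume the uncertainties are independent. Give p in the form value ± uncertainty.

36.0 ± 2.49 kg·m/s

Relative error in a monomial: (δp/p)² = Σ (nᵢ · δxᵢ/xᵢ)².
  (1·δm/m)² = (1×0.00813)² = 6.61e-05;  (1·δv/v)² = (1×0.0688)² = 0.00474
δp/p = √(0.00481) = 0.0693
p = 36.0 kg·m/s, so δp = 0.0693 × 36.0 = 2.49 kg·m/s.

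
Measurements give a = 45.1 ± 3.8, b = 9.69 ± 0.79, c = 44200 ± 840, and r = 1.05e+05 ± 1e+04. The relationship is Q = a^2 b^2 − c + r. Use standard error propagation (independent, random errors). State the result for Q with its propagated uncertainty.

(2.52 ± 0.459) × 10^5

Let p = a^2·b^2 = 1.91e+05. δp/p = √((2·δa/a)² + (2·δb/b)²) = √(0.0284 + 0.0266) = 0.234, so δp = 44800.
Q = p − c + r: δQ = √(δp² + δc² + δr²) = √(2.01e+09 + 7.06e+05 + 1e+08) = 45900
Q = 2.52e+05.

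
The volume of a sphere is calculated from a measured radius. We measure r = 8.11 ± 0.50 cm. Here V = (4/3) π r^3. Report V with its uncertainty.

For a monomial V ∝ r^3, fractional errors add in quadrature:
  (3·δr/r)² = (3×0.0617)² = 0.0342
δV/V = √(0.0342) = 0.185
V = 2230 cm^3, so δV = 0.185 × 2230 = 413 cm^3.

2230 ± 413 cm^3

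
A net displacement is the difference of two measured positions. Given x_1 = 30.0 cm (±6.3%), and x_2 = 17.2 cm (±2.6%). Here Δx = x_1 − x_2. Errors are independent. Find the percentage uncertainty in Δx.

Δx is a linear combination, so absolute uncertainties add in quadrature:
  (δx_1)² = 3.57;  (δx_2)² = 0.200
δΔx = √(3.77) = 1.94 cm
Δx = 12.8 cm, so δΔx/Δx = 1.94/12.8 = 0.152.

15.2%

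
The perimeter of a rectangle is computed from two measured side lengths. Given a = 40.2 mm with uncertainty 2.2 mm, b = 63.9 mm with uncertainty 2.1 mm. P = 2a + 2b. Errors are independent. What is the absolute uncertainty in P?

6.08 mm

Sums and differences: (δP)² = Σ (cᵢ δxᵢ)².
  (2·δa)² = 19.4;  (2·δb)² = 17.6
δP = √(37.0) = 6.08 mm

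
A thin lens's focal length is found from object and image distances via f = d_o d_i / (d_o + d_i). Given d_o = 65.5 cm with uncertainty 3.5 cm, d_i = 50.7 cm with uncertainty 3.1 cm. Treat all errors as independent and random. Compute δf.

∂f/∂d_o = (d_i/(d_o+d_i))² = 0.190;  ∂f/∂d_i = (d_o/(d_o+d_i))² = 0.318
δf = √((∂f/∂d_o · δd_o)² + (∂f/∂d_i · δd_i)²) = √(0.444 + 0.970) = 1.19 cm

1.19 cm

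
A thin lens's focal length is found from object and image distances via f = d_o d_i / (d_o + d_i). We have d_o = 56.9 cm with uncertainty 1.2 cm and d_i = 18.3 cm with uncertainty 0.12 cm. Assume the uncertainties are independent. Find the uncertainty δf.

∂f/∂d_o = (d_i/(d_o+d_i))² = 0.0592;  ∂f/∂d_i = (d_o/(d_o+d_i))² = 0.573
δf = √((∂f/∂d_o · δd_o)² + (∂f/∂d_i · δd_i)²) = √(0.00505 + 0.00472) = 0.0988 cm

0.0988 cm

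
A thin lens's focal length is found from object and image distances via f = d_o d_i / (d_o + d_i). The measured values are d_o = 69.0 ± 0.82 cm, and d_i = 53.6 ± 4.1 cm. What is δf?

∂f/∂d_o = (d_i/(d_o+d_i))² = 0.191;  ∂f/∂d_i = (d_o/(d_o+d_i))² = 0.317
δf = √((∂f/∂d_o · δd_o)² + (∂f/∂d_i · δd_i)²) = √(0.0246 + 1.69) = 1.31 cm

1.31 cm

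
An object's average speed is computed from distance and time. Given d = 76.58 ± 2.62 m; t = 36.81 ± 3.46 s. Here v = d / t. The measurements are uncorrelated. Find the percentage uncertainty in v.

Relative error in a monomial: (δv/v)² = Σ (nᵢ · δxᵢ/xᵢ)².
  (1·δd/d)² = (1×0.0342)² = 0.00117;  (-1·δt/t)² = (-1×0.0940)² = 0.00884
δv/v = √(0.0100) = 0.100

10.0%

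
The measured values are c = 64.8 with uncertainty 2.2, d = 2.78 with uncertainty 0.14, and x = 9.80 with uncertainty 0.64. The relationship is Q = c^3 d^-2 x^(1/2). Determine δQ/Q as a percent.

For a monomial Q ∝ c^3, d^-2, x^(1/2), fractional errors add in quadrature:
  (3·δc/c)² = (3×0.0340)² = 0.0104;  (-2·δd/d)² = (-2×0.0504)² = 0.0101;  (½·δx/x)² = (0.5×0.0653)² = 0.00107
δQ/Q = √(0.0216) = 0.147

14.7%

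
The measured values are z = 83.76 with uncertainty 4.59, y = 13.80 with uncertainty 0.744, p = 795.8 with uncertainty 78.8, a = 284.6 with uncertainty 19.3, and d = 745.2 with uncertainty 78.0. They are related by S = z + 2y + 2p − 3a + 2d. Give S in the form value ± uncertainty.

2340 ± 229

S is a linear combination, so absolute uncertainties add in quadrature:
  (δz)² = 21.1;  (2·δy)² = 2.21;  (2·δp)² = 24800;  (3·δa)² = 3350;  (2·δd)² = 24300
δS = √(52500) = 229
S = 2340.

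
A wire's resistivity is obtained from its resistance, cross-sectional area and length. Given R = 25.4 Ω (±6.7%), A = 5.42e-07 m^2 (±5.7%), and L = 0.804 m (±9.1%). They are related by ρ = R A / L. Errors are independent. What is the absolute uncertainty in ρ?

2.17e-06 Ω·m

For a monomial ρ ∝ R, A, L^-1, fractional errors add in quadrature:
  (1·δR/R)² = (1×0.0670)² = 0.00449;  (1·δA/A)² = (1×0.0570)² = 0.00325;  (-1·δL/L)² = (-1×0.0910)² = 0.00828
δρ/ρ = √(0.0160) = 0.127
ρ = 1.71e-05 Ω·m, so δρ = 0.127 × 1.71e-05 = 2.17e-06 Ω·m.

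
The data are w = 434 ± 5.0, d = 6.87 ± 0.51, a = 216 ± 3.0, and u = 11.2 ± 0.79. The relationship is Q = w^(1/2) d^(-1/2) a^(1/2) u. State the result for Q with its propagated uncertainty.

1310 ± 105

Q is a product of powers, so relative uncertainties combine in quadrature:
  (½·δw/w)² = (0.5×0.0115)² = 3.32e-05;  (−½·δd/d)² = (-0.5×0.0742)² = 0.00138;  (½·δa/a)² = (0.5×0.0139)² = 4.82e-05;  (1·δu/u)² = (1×0.0705)² = 0.00498
δQ/Q = √(0.00643) = 0.0802
Q = 1310, so δQ = 0.0802 × 1310 = 105.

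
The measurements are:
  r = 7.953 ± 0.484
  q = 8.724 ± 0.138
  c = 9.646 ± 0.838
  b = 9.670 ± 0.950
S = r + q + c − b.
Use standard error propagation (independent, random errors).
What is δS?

For a sum/difference, combine absolute errors in quadrature:
  (δr)² = 0.234;  (δq)² = 0.0190;  (δc)² = 0.702;  (δb)² = 0.902
δS = √(1.86) = 1.36

1.36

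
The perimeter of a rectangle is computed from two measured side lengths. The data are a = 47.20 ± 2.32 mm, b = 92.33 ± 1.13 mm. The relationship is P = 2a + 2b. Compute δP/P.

0.0185

Each term contributes (cᵢ δxᵢ)² to (δP)²:
  (2·δa)² = 21.5;  (2·δb)² = 5.11
δP = √(26.6) = 5.16 mm
P = 279.1 mm, so δP/P = 5.16/279.1 = 0.0185.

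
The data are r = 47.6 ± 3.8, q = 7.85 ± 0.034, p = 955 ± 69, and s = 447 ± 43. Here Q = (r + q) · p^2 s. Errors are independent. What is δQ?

4.22e+09

Let u = r + q = 55.5. δu = √(δr² + δq²) = √(14.4 + 0.00116) = 3.80, so δu/u = 0.0685.
Q is then a monomial in u, p, s:
δQ/Q = √((δu/u)² + (2·δp/p)² + (1·δs/s)²) = √(0.00470 + 0.0209 + 0.00925) = 0.187
Q = 2.26e+10, so δQ = 0.187 × 2.26e+10 = 4.22e+09.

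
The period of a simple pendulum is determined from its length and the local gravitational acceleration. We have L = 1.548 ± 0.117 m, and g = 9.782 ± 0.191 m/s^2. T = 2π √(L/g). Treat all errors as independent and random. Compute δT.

0.0976 s

Relative error in a monomial: (δT/T)² = Σ (nᵢ · δxᵢ/xᵢ)².
  (½·δL/L)² = (0.5×0.0756)² = 0.00143;  (−½·δg/g)² = (-0.5×0.0195)² = 9.53e-05
δT/T = √(0.00152) = 0.0390
T = 2.499 s, so δT = 0.0390 × 2.499 = 0.0976 s.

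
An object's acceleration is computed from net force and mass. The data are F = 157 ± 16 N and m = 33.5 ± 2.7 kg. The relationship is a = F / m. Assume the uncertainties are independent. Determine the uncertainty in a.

a is a product of powers, so relative uncertainties combine in quadrature:
  (1·δF/F)² = (1×0.102)² = 0.0104;  (-1·δm/m)² = (-1×0.0806)² = 0.00650
δa/a = √(0.0169) = 0.130
a = 4.69 m/s^2, so δa = 0.130 × 4.69 = 0.609 m/s^2.

0.609 m/s^2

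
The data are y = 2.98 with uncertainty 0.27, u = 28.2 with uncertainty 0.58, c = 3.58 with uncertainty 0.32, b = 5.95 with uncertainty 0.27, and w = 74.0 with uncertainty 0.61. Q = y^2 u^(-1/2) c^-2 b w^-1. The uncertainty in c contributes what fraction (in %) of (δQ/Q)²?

(δQ/Q)² = (2·δy/y)² + (−½·δu/u)² + (-2·δc/c)² + (1·δb/b)² + (-1·δw/w)²
  y term: (2×0.0906)² = 0.0328
  u term: (-0.5×0.0206)² = 0.000106
  c term: (-2×0.0894)² = 0.0320
  b term: (1×0.0454)² = 0.00206
  w term: (-1×0.00824)² = 6.8e-05
Total = 0.0670. Share from c = 0.0320/0.0670 = 0.477.

47.7%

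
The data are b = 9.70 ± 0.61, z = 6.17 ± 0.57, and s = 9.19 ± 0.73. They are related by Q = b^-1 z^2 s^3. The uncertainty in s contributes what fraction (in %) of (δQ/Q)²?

(δQ/Q)² = (-1·δb/b)² + (2·δz/z)² + (3·δs/s)²
  b term: (-1×0.0629)² = 0.00395
  z term: (2×0.0924)² = 0.0341
  s term: (3×0.0794)² = 0.0568
Total = 0.0949. Share from s = 0.0568/0.0949 = 0.599.

59.9%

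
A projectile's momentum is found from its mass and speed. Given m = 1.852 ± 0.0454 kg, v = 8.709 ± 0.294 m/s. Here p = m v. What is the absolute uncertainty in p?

Each factor contributes (exponent × relative error)² to (δp/p)²:
  (1·δm/m)² = (1×0.0245)² = 0.000601;  (1·δv/v)² = (1×0.0338)² = 0.00114
δp/p = √(0.00174) = 0.0417
p = 16.13 kg·m/s, so δp = 0.0417 × 16.13 = 0.673 kg·m/s.

0.673 kg·m/s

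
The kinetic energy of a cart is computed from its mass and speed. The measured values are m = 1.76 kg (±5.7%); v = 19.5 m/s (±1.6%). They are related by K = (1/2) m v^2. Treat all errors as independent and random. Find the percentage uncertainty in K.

6.54%

Products/powers → add relative errors in quadrature, weighted by exponent:
  (1·δm/m)² = (1×0.0570)² = 0.00325;  (2·δv/v)² = (2×0.0160)² = 0.00102
δK/K = √(0.00427) = 0.0654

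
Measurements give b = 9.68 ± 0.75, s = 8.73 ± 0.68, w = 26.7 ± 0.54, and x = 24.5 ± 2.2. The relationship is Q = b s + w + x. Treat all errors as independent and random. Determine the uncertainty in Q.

Let p = b·s = 84.5. δp/p = √((1·δb/b)² + (1·δs/s)²) = √(0.00600 + 0.00607) = 0.110, so δp = 9.28.
Q = p + w + x: δQ = √(δp² + δw² + δx²) = √(86.2 + 0.292 + 4.84) = 9.56

9.56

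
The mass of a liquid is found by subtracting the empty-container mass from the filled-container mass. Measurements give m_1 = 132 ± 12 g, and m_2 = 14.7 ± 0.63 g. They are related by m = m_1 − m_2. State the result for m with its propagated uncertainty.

117 ± 12.0 g

Sums and differences: (δm)² = Σ (cᵢ δxᵢ)².
  (δm_1)² = 144;  (δm_2)² = 0.397
δm = √(144) = 12.0 g
m = 117 g.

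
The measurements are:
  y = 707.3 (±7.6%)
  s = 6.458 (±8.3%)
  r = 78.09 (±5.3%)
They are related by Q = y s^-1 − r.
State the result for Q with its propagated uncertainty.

31.43 ± 13.0

Let p = y·s^-1 = 109.5. δp/p = √((1·δy/y)² + (-1·δs/s)²) = √(0.00578 + 0.00689) = 0.113, so δp = 12.3.
Q = p − r: δQ = √(δp² + δr²) = √(152 + 17.1) = 13.0
Q = 31.43.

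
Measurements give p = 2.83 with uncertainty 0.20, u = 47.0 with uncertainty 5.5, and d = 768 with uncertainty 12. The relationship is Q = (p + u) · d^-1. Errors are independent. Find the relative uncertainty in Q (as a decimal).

0.112

Let w = p + u = 49.8. δw = √(δp² + δu²) = √(0.0400 + 30.2) = 5.50, so δw/w = 0.110.
Q is then a monomial in w, d:
δQ/Q = √((δw/w)² + (-1·δd/d)²) = √(0.0122 + 0.000244) = 0.112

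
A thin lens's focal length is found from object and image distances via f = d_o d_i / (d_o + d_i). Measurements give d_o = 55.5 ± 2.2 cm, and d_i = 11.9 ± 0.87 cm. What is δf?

∂f/∂d_o = (d_i/(d_o+d_i))² = 0.0312;  ∂f/∂d_i = (d_o/(d_o+d_i))² = 0.678
δf = √((∂f/∂d_o · δd_o)² + (∂f/∂d_i · δd_i)²) = √(0.00470 + 0.348) = 0.594 cm

0.594 cm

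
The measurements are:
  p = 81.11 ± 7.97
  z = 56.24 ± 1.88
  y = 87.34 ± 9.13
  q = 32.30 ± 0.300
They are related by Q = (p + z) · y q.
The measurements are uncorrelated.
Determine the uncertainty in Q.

Let u = p + z = 137.3. δu = √(δp² + δz²) = √(63.5 + 3.53) = 8.19, so δu/u = 0.0596.
Q is then a monomial in u, y, q:
δQ/Q = √((δu/u)² + (1·δy/y)² + (1·δq/q)²) = √(0.00355 + 0.0109 + 8.63e-05) = 0.121
Q = 387500, so δQ = 0.121 × 387500 = 46800.

46800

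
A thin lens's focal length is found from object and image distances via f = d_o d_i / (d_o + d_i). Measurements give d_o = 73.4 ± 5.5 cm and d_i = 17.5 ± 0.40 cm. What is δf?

0.331 cm

∂f/∂d_o = (d_i/(d_o+d_i))² = 0.0371;  ∂f/∂d_i = (d_o/(d_o+d_i))² = 0.652
δf = √((∂f/∂d_o · δd_o)² + (∂f/∂d_i · δd_i)²) = √(0.0416 + 0.0680) = 0.331 cm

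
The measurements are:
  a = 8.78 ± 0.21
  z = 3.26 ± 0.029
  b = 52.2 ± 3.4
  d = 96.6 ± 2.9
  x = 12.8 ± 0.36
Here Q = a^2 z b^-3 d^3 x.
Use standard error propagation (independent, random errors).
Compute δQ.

Since Q is a product/quotient, work with relative uncertainties:
  (2·δa/a)² = (2×0.0239)² = 0.00229;  (1·δz/z)² = (1×0.00890)² = 7.91e-05;  (-3·δb/b)² = (-3×0.0651)² = 0.0382;  (3·δd/d)² = (3×0.0300)² = 0.00811;  (1·δx/x)² = (1×0.0281)² = 0.000791
δQ/Q = √(0.0495) = 0.222
Q = 20400, so δQ = 0.222 × 20400 = 4530.

4530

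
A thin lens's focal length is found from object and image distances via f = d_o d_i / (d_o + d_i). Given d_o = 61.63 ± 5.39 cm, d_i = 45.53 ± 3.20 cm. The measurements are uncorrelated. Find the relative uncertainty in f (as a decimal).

0.0549

∂f/∂d_o = (d_i/(d_o+d_i))² = 0.181;  ∂f/∂d_i = (d_o/(d_o+d_i))² = 0.331
δf = √((∂f/∂d_o · δd_o)² + (∂f/∂d_i · δd_i)²) = √(0.947 + 1.12) = 1.44 cm
f = 26.19 cm, so δf/f = 1.44/26.19 = 0.0549.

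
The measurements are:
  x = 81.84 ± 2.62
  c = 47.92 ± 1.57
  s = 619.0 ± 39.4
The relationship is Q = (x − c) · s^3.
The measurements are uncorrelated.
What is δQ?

Let u = x − c = 33.92. δu = √(δx² + δc²) = √(6.86 + 2.46) = 3.05, so δu/u = 0.0900.
Q is then a monomial in u, s:
δQ/Q = √((δu/u)² + (3·δs/s)²) = √(0.00811 + 0.0365) = 0.211
Q = 8.045e+09, so δQ = 0.211 × 8.045e+09 = 1.7e+09.

1.7e+09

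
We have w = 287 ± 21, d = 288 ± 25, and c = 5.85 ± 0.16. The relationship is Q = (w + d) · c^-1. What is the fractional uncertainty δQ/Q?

Let u = w + d = 575. δu = √(δw² + δd²) = √(441 + 625) = 32.6, so δu/u = 0.0568.
Q is then a monomial in u, c:
δQ/Q = √((δu/u)² + (-1·δc/c)²) = √(0.00322 + 0.000748) = 0.0630

0.0630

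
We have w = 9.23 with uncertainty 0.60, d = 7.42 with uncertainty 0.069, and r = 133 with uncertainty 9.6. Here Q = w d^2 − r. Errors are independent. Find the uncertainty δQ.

35.7

Let p = w·d^2 = 508. δp/p = √((1·δw/w)² + (2·δd/d)²) = √(0.00423 + 0.000346) = 0.0676, so δp = 34.4.
Q = p − r: δQ = √(δp² + δr²) = √(1180 + 92.2) = 35.7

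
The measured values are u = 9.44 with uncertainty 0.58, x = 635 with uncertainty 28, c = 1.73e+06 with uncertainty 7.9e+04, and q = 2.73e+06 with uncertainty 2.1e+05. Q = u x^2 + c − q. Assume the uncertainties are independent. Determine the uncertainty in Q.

Let p = u·x^2 = 3.81e+06. δp/p = √((1·δu/u)² + (2·δx/x)²) = √(0.00377 + 0.00778) = 0.107, so δp = 4.09e+05.
Q = p + c − q: δQ = √(δp² + δc² + δq²) = √(1.67e+11 + 6.24e+09 + 4.41e+10) = 4.67e+05

4.67e+05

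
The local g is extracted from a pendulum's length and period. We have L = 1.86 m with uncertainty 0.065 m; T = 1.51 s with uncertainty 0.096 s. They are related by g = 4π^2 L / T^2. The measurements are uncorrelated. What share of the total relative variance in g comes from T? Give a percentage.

93.0%

(δg/g)² = (1·δL/L)² + (-2·δT/T)²
  L term: (1×0.0349)² = 0.00122
  T term: (-2×0.0636)² = 0.0162
Total = 0.0174. Share from T = 0.0162/0.0174 = 0.930.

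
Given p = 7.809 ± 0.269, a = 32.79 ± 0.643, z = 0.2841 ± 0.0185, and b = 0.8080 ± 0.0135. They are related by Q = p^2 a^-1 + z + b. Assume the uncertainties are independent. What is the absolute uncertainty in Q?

0.135

Let w = p^2·a^-1 = 1.860. δw/w = √((2·δp/p)² + (-1·δa/a)²) = √(0.00475 + 0.000385) = 0.0716, so δw = 0.133.
Q = w + z + b: δQ = √(δw² + δz² + δb²) = √(0.0177 + 0.000342 + 0.000182) = 0.135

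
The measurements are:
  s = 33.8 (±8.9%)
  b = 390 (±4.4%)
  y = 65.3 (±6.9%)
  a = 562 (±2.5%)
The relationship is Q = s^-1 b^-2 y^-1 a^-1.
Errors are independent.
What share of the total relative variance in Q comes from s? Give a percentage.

(δQ/Q)² = (-1·δs/s)² + (-2·δb/b)² + (-1·δy/y)² + (-1·δa/a)²
  s term: (-1×0.0890)² = 0.00792
  b term: (-2×0.0440)² = 0.00774
  y term: (-1×0.0690)² = 0.00476
  a term: (-1×0.0250)² = 0.000625
Total = 0.0211. Share from s = 0.00792/0.0211 = 0.376.

37.6%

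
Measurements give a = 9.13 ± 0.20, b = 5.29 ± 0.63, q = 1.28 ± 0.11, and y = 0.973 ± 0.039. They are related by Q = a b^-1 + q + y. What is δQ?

0.239

Let p = a·b^-1 = 1.73. δp/p = √((1·δa/a)² + (-1·δb/b)²) = √(0.000480 + 0.0142) = 0.121, so δp = 0.209.
Q = p + q + y: δQ = √(δp² + δq² + δy²) = √(0.0437 + 0.0121 + 0.00152) = 0.239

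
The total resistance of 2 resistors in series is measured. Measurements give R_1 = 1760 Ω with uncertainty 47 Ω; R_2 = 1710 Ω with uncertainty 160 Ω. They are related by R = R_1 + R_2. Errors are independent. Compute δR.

For a sum/difference, combine absolute errors in quadrature:
  (δR_1)² = 2210;  (δR_2)² = 25600
δR = √(27800) = 167 Ω

167 Ω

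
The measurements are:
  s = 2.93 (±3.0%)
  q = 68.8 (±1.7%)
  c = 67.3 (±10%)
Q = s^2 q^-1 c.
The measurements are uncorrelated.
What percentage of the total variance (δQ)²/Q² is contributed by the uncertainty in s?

25.9%

(δQ/Q)² = (2·δs/s)² + (-1·δq/q)² + (1·δc/c)²
  s term: (2×0.0300)² = 0.00360
  q term: (-1×0.0170)² = 0.000289
  c term: (1×0.100)² = 0.0100
Total = 0.0139. Share from s = 0.00360/0.0139 = 0.259.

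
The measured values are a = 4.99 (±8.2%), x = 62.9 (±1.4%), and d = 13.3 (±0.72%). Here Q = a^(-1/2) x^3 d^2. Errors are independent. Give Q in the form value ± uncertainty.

(1.97 ± 0.119) × 10^7

Products/powers → add relative errors in quadrature, weighted by exponent:
  (−½·δa/a)² = (-0.5×0.0820)² = 0.00168;  (3·δx/x)² = (3×0.0140)² = 0.00176;  (2·δd/d)² = (2×0.00720)² = 0.000207
δQ/Q = √(0.00365) = 0.0604
Q = 1.97e+07, so δQ = 0.0604 × 1.97e+07 = 1.19e+06.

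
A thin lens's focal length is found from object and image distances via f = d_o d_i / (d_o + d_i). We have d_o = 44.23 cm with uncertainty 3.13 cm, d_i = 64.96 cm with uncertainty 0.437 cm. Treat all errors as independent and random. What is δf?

1.11 cm

∂f/∂d_o = (d_i/(d_o+d_i))² = 0.354;  ∂f/∂d_i = (d_o/(d_o+d_i))² = 0.164
δf = √((∂f/∂d_o · δd_o)² + (∂f/∂d_i · δd_i)²) = √(1.23 + 0.00514) = 1.11 cm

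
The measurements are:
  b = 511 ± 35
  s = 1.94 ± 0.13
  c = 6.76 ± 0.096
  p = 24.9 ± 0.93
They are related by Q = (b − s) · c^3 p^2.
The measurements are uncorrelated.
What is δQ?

1.07e+07

Let u = b − s = 509. δu = √(δb² + δs²) = √(1220 + 0.0169) = 35.0, so δu/u = 0.0688.
Q is then a monomial in u, c, p:
δQ/Q = √((δu/u)² + (3·δc/c)² + (2·δp/p)²) = √(0.00473 + 0.00182 + 0.00558) = 0.110
Q = 9.75e+07, so δQ = 0.110 × 9.75e+07 = 1.07e+07.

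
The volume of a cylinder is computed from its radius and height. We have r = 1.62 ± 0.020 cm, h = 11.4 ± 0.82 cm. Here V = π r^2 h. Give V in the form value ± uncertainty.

94.0 ± 7.15 cm^3

Since V is a product/quotient, work with relative uncertainties:
  (2·δr/r)² = (2×0.0123)² = 0.000610;  (1·δh/h)² = (1×0.0719)² = 0.00517
δV/V = √(0.00578) = 0.0760
V = 94.0 cm^3, so δV = 0.0760 × 94.0 = 7.15 cm^3.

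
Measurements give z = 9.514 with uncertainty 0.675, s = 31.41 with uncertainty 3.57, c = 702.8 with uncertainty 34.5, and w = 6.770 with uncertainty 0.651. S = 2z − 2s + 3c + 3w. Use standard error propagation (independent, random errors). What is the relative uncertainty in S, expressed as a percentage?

4.98%

For a sum/difference, combine absolute errors in quadrature:
  (2·δz)² = 1.82;  (2·δs)² = 51.0;  (3·δc)² = 10700;  (3·δw)² = 3.81
δS = √(10800) = 104
S = 2085, so δS/S = 104/2085 = 0.0498.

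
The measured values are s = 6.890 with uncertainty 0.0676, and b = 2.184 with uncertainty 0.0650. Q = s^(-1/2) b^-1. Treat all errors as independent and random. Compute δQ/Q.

0.0302

Products/powers → add relative errors in quadrature, weighted by exponent:
  (−½·δs/s)² = (-0.5×0.00981)² = 2.41e-05;  (-1·δb/b)² = (-1×0.0298)² = 0.000886
δQ/Q = √(0.000910) = 0.0302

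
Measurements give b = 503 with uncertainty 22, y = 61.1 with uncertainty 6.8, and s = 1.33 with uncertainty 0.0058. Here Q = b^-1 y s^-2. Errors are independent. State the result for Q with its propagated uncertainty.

Each factor contributes (exponent × relative error)² to (δQ/Q)²:
  (-1·δb/b)² = (-1×0.0437)² = 0.00191;  (1·δy/y)² = (1×0.111)² = 0.0124;  (-2·δs/s)² = (-2×0.00436)² = 7.61e-05
δQ/Q = √(0.0144) = 0.120
Q = 0.0687, so δQ = 0.120 × 0.0687 = 0.00823.

0.0687 ± 0.00823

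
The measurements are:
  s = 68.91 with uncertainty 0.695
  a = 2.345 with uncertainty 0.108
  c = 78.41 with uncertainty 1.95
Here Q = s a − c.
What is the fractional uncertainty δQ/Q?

0.0945

Let p = s·a = 161.6. δp/p = √((1·δs/s)² + (1·δa/a)²) = √(0.000102 + 0.00212) = 0.0471, so δp = 7.62.
Q = p − c: δQ = √(δp² + δc²) = √(58.0 + 3.80) = 7.86
Q = 83.18, so δQ/Q = 7.86/83.18 = 0.0945.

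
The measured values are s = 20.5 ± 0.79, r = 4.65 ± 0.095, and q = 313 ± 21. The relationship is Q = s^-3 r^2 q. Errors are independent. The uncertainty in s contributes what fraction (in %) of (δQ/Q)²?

(δQ/Q)² = (-3·δs/s)² + (2·δr/r)² + (1·δq/q)²
  s term: (-3×0.0385)² = 0.0134
  r term: (2×0.0204)² = 0.00167
  q term: (1×0.0671)² = 0.00450
Total = 0.0195. Share from s = 0.0134/0.0195 = 0.684.

68.4%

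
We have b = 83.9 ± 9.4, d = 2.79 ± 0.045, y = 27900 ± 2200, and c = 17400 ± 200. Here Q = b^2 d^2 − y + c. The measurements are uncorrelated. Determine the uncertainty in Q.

Let p = b^2·d^2 = 54800. δp/p = √((2·δb/b)² + (2·δd/d)²) = √(0.0502 + 0.00104) = 0.226, so δp = 12400.
Q = p − y + c: δQ = √(δp² + δy² + δc²) = √(1.54e+08 + 4.84e+06 + 40000) = 12600

12600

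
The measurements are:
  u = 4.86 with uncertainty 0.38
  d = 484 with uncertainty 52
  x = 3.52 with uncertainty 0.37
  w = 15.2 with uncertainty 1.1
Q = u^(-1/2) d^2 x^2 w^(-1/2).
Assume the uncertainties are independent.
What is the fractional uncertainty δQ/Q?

Q is a product of powers, so relative uncertainties combine in quadrature:
  (−½·δu/u)² = (-0.5×0.0782)² = 0.00153;  (2·δd/d)² = (2×0.107)² = 0.0462;  (2·δx/x)² = (2×0.105)² = 0.0442;  (−½·δw/w)² = (-0.5×0.0724)² = 0.00131
δQ/Q = √(0.0932) = 0.305

0.305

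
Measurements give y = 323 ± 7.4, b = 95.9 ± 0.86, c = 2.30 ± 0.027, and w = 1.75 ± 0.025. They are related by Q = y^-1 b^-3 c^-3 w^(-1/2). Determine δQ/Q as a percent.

For a monomial Q ∝ y^-1, b^-3, c^-3, w^(-1/2), fractional errors add in quadrature:
  (-1·δy/y)² = (-1×0.0229)² = 0.000525;  (-3·δb/b)² = (-3×0.00897)² = 0.000724;  (-3·δc/c)² = (-3×0.0117)² = 0.00124;  (−½·δw/w)² = (-0.5×0.0143)² = 5.1e-05
δQ/Q = √(0.00254) = 0.0504

5.04%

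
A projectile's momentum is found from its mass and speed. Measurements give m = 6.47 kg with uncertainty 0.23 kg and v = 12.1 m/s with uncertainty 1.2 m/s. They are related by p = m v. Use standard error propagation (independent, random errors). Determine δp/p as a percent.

10.5%

Since p is a product/quotient, work with relative uncertainties:
  (1·δm/m)² = (1×0.0355)² = 0.00126;  (1·δv/v)² = (1×0.0992)² = 0.00984
δp/p = √(0.0111) = 0.105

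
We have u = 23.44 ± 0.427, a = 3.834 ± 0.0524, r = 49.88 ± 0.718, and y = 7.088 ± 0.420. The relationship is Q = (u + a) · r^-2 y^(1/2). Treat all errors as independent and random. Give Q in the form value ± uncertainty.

0.02918 ± 0.00129

Let w = u + a = 27.27. δw = √(δu² + δa²) = √(0.182 + 0.00275) = 0.430, so δw/w = 0.0158.
Q is then a monomial in w, r, y:
δQ/Q = √((δw/w)² + (-2·δr/r)² + (½·δy/y)²) = √(0.000249 + 0.000829 + 0.000878) = 0.0442
Q = 0.02918, so δQ = 0.0442 × 0.02918 = 0.00129.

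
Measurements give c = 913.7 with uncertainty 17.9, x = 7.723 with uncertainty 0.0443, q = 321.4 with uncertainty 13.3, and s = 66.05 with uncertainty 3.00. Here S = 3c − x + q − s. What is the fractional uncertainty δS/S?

Absolute uncertainties add in quadrature for a linear combination:
  (3·δc)² = 2880;  (δx)² = 0.00196;  (δq)² = 177;  (δs)² = 9.00
δS = √(3070) = 55.4
S = 2989, so δS/S = 55.4/2989 = 0.0185.

0.0185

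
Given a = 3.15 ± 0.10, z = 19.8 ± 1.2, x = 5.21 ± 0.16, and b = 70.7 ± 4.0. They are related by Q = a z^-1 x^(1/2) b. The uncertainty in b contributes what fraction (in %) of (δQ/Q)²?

(δQ/Q)² = (1·δa/a)² + (-1·δz/z)² + (½·δx/x)² + (1·δb/b)²
  a term: (1×0.0317)² = 0.00101
  z term: (-1×0.0606)² = 0.00367
  x term: (0.5×0.0307)² = 0.000236
  b term: (1×0.0566)² = 0.00320
Total = 0.00812. Share from b = 0.00320/0.00812 = 0.394.

39.4%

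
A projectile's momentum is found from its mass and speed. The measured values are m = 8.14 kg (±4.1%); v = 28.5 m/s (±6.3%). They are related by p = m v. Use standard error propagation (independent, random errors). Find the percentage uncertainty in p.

7.52%

Relative error in a monomial: (δp/p)² = Σ (nᵢ · δxᵢ/xᵢ)².
  (1·δm/m)² = (1×0.0410)² = 0.00168;  (1·δv/v)² = (1×0.0630)² = 0.00397
δp/p = √(0.00565) = 0.0752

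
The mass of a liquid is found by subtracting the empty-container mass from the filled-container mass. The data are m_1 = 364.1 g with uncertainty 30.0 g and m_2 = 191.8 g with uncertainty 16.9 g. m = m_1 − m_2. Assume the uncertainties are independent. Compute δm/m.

Each term contributes (cᵢ δxᵢ)² to (δm)²:
  (δm_1)² = 900;  (δm_2)² = 286
δm = √(1190) = 34.4 g
m = 172.3 g, so δm/m = 34.4/172.3 = 0.200.

0.200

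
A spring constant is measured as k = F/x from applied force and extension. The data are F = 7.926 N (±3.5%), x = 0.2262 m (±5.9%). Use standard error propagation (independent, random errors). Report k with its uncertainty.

Since k is a product/quotient, work with relative uncertainties:
  (1·δF/F)² = (1×0.0350)² = 0.00123;  (-1·δx/x)² = (-1×0.0590)² = 0.00348
δk/k = √(0.00471) = 0.0686
k = 35.04 N/m, so δk = 0.0686 × 35.04 = 2.40 N/m.

35.04 ± 2.40 N/m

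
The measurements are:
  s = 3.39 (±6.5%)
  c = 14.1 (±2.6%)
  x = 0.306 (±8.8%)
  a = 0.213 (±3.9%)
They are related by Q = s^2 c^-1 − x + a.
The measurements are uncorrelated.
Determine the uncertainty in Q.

Let p = s^2·c^-1 = 0.815. δp/p = √((2·δs/s)² + (-1·δc/c)²) = √(0.0169 + 0.000676) = 0.133, so δp = 0.108.
Q = p − x + a: δQ = √(δp² + δx² + δa²) = √(0.0117 + 0.000725 + 6.9e-05) = 0.112

0.112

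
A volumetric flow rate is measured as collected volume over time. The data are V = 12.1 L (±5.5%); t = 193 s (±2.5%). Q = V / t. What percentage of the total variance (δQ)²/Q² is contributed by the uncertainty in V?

82.9%

(δQ/Q)² = (1·δV/V)² + (-1·δt/t)²
  V term: (1×0.0550)² = 0.00302
  t term: (-1×0.0250)² = 0.000625
Total = 0.00365. Share from V = 0.00302/0.00365 = 0.829.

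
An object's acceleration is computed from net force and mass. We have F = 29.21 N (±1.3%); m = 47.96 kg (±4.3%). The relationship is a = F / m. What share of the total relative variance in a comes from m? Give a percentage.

91.6%

(δa/a)² = (1·δF/F)² + (-1·δm/m)²
  F term: (1×0.0130)² = 0.000169
  m term: (-1×0.0430)² = 0.00185
Total = 0.00202. Share from m = 0.00185/0.00202 = 0.916.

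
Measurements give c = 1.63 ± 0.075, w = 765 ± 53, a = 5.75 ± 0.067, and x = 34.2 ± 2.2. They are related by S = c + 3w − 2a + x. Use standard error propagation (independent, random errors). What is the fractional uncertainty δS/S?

0.0686

S is a linear combination, so absolute uncertainties add in quadrature:
  (δc)² = 0.00562;  (3·δw)² = 25300;  (2·δa)² = 0.0180;  (δx)² = 4.84
δS = √(25300) = 159
S = 2320, so δS/S = 159/2320 = 0.0686.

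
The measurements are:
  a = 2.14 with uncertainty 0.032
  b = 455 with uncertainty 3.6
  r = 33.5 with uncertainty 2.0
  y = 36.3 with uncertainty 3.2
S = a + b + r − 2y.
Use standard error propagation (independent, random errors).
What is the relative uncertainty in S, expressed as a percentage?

1.82%

For a sum/difference, combine absolute errors in quadrature:
  (δa)² = 0.00102;  (δb)² = 13.0;  (δr)² = 4.00;  (2·δy)² = 41.0
δS = √(57.9) = 7.61
S = 418, so δS/S = 7.61/418 = 0.0182.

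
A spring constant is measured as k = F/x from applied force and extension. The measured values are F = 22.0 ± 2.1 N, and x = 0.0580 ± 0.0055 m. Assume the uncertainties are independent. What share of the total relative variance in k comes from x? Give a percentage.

49.7%

(δk/k)² = (1·δF/F)² + (-1·δx/x)²
  F term: (1×0.0955)² = 0.00911
  x term: (-1×0.0948)² = 0.00899
Total = 0.0181. Share from x = 0.00899/0.0181 = 0.497.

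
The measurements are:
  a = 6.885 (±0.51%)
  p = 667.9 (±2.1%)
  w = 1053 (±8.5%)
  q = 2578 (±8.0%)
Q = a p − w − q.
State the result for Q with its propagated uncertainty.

Let h = a·p = 4598. δh/h = √((1·δa/a)² + (1·δp/p)²) = √(2.6e-05 + 0.000441) = 0.0216, so δh = 99.4.
Q = h − w − q: δQ = √(δh² + δw² + δq²) = √(9880 + 8010 + 42500) = 246
Q = 967.5.

967.5 ± 246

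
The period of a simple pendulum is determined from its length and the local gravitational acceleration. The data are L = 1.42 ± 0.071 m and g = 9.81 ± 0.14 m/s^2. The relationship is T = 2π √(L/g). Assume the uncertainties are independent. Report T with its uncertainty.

Since T is a product/quotient, work with relative uncertainties:
  (½·δL/L)² = (0.5×0.0500)² = 0.000625;  (−½·δg/g)² = (-0.5×0.0143)² = 5.09e-05
δT/T = √(0.000676) = 0.0260
T = 2.39 s, so δT = 0.0260 × 2.39 = 0.0621 s.

2.39 ± 0.0621 s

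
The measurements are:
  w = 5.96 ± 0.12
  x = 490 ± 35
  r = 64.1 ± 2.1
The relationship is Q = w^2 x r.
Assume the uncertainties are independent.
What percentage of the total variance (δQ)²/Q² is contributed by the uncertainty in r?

(δQ/Q)² = (2·δw/w)² + (1·δx/x)² + (1·δr/r)²
  w term: (2×0.0201)² = 0.00162
  x term: (1×0.0714)² = 0.00510
  r term: (1×0.0328)² = 0.00107
Total = 0.00780. Share from r = 0.00107/0.00780 = 0.138.

13.8%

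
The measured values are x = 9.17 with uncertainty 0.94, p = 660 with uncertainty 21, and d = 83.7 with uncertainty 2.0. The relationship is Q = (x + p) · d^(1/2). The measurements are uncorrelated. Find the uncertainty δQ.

206

Let u = x + p = 669. δu = √(δx² + δp²) = √(0.884 + 441) = 21.0, so δu/u = 0.0314.
Q is then a monomial in u, d:
δQ/Q = √((δu/u)² + (½·δd/d)²) = √(0.000987 + 0.000143) = 0.0336
Q = 6120, so δQ = 0.0336 × 6120 = 206.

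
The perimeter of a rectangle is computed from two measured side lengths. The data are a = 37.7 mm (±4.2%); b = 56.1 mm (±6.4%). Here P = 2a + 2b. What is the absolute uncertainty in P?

7.85 mm

For a sum/difference, combine absolute errors in quadrature:
  (2·δa)² = 10.0;  (2·δb)² = 51.6
δP = √(61.6) = 7.85 mm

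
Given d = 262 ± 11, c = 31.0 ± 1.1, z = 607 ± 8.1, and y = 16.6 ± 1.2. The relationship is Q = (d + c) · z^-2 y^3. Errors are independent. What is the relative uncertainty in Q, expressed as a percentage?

22.2%

Let u = d + c = 293. δu = √(δd² + δc²) = √(121 + 1.21) = 11.1, so δu/u = 0.0377.
Q is then a monomial in u, z, y:
δQ/Q = √((δu/u)² + (-2·δz/z)² + (3·δy/y)²) = √(0.00142 + 0.000712 + 0.0470) = 0.222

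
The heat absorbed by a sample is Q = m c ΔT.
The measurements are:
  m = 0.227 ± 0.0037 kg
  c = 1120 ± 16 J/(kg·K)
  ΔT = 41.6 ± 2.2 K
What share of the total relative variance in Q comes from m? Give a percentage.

(δQ/Q)² = (1·δm/m)² + (1·δc/c)² + (1·δΔT/ΔT)²
  m term: (1×0.0163)² = 0.000266
  c term: (1×0.0143)² = 0.000204
  ΔT term: (1×0.0529)² = 0.00280
Total = 0.00327. Share from m = 0.000266/0.00327 = 0.0813.

8.13%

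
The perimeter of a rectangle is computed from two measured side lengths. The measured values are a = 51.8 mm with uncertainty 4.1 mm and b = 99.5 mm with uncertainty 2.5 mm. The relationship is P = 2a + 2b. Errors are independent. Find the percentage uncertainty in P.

3.17%

For a sum/difference, combine absolute errors in quadrature:
  (2·δa)² = 67.2;  (2·δb)² = 25.0
δP = √(92.2) = 9.60 mm
P = 303 mm, so δP/P = 9.60/303 = 0.0317.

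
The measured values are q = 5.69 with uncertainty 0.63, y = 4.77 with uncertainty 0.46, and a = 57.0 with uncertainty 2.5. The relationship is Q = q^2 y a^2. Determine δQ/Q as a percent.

25.7%

For a monomial Q ∝ q^2, y, a^2, fractional errors add in quadrature:
  (2·δq/q)² = (2×0.111)² = 0.0490;  (1·δy/y)² = (1×0.0964)² = 0.00930;  (2·δa/a)² = (2×0.0439)² = 0.00769
δQ/Q = √(0.0660) = 0.257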